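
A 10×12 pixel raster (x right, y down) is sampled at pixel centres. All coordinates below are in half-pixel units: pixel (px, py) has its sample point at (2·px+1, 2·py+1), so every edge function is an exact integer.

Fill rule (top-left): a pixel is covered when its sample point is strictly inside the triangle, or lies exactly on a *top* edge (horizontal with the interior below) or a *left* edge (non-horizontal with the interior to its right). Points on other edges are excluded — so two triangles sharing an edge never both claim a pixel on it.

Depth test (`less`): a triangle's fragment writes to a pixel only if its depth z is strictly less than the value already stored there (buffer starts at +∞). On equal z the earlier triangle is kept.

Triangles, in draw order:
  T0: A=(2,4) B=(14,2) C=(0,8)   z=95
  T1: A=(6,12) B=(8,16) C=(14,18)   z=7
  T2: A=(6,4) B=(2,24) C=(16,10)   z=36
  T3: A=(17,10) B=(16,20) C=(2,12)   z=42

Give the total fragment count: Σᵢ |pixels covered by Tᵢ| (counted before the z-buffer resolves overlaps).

T0:
  2·area = 44
  edge (2, 4)→(14, 2): d=(12,-2) top-left  bias=+0
  edge (14, 2)→(0, 8): d=(-14,6) right/bottom  bias=-1
  edge (0, 8)→(2, 4): d=(2,-4) top-left  bias=+0
    (4,1)@(9, 3): e=[2,16,26] → █
    (5,1)@(11, 3): e=[6,4,34] → █
    (6,1)@(13, 3): e=[10,-8,42] → ·
    (1,2)@(3, 5): e=[14,24,6] → █
    (2,2)@(5, 5): e=[18,12,14] → █
    (3,2)@(7, 5): e=[22,0,22] → ·  [on edge]
    (4,2)@(9, 5): e=[26,-12,30] → ·
    (5,2)@(11, 5): e=[30,-24,38] → ·
    (0,3)@(1, 7): e=[34,8,2] → █
    (1,3)@(3, 7): e=[38,-4,10] → ·
    (2,3)@(5, 7): e=[42,-16,18] → ·
    (0,4)@(1, 9): e=[58,-20,6] → ·
  covered (5 px):
    · · · · · · · · · ·
    · · · · █ █ · · · ·
    · █ █ · · · · · · ·
    █ · · · · · · · · ·
    · · · · · · · · · ·
    · · · · · · · · · ·
    · · · · · · · · · ·
    · · · · · · · · · ·
    · · · · · · · · · ·
    · · · · · · · · · ·
    · · · · · · · · · ·
    · · · · · · · · · ·
T1:
  2·area = 20  (B↔C swapped to make it positive)
  edge (6, 12)→(14, 18): d=(8,6) right/bottom  bias=-1
  edge (14, 18)→(8, 16): d=(-6,-2) top-left  bias=+0
  edge (8, 16)→(6, 12): d=(-2,-4) top-left  bias=+0
    (3,6)@(7, 13): e=[2,16,2] → █
    (4,6)@(9, 13): e=[-10,20,10] → ·
    (2,7)@(5, 15): e=[30,0,-10] → ·  [on edge]
    (3,7)@(7, 15): e=[18,4,-2] → ·
    (4,7)@(9, 15): e=[6,8,6] → █
    (5,7)@(11, 15): e=[-6,12,14] → ·
    (4,8)@(9, 17): e=[22,-4,2] → ·
    (5,8)@(11, 17): e=[10,0,10] → █  [on edge]
    (6,8)@(13, 17): e=[-2,4,18] → ·
    (5,9)@(11, 19): e=[26,-12,6] → ·
    (8,9)@(17, 19): e=[-10,0,30] → ·  [on edge]
  covered (3 px):
    · · · · · · · · · ·
    · · · · · · · · · ·
    · · · · · · · · · ·
    · · · · · · · · · ·
    · · · · · · · · · ·
    · · · · · · · · · ·
    · · · █ · · · · · ·
    · · · · █ · · · · ·
    · · · · · █ · · · ·
    · · · · · · · · · ·
    · · · · · · · · · ·
    · · · · · · · · · ·
T2:
  2·area = 224  (B↔C swapped to make it positive)
  edge (6, 4)→(16, 10): d=(10,6) right/bottom  bias=-1
  edge (16, 10)→(2, 24): d=(-14,14) right/bottom  bias=-1
  edge (2, 24)→(6, 4): d=(4,-20) top-left  bias=+0
    (0,0)@(1, 1): e=[0,336,-112] → ·  [on edge]
    (3,2)@(7, 5): e=[4,196,24] → █
    (4,2)@(9, 5): e=[-8,168,64] → ·
    (3,3)@(7, 7): e=[24,168,32] → █
    (4,3)@(9, 7): e=[12,140,72] → █
    (5,3)@(11, 7): e=[0,112,112] → ·  [on edge]
    (9,3)@(19, 7): e=[-48,0,272] → ·  [on edge]
    (2,4)@(5, 9): e=[56,168,0] → █  [on edge]
    (5,4)@(11, 9): e=[20,84,120] → █
    (6,4)@(13, 9): e=[8,56,160] → █
    (7,4)@(15, 9): e=[-4,28,200] → ·
    (8,4)@(17, 9): e=[-16,0,240] → ·  [on edge]
    (7,5)@(15, 11): e=[16,0,208] → ·  [on edge]
    (6,6)@(13, 13): e=[48,0,176] → ·  [on edge]
    (5,7)@(11, 15): e=[80,0,144] → ·  [on edge]
    (4,8)@(9, 17): e=[112,0,112] → ·  [on edge]
    (1,9)@(3, 19): e=[168,56,0] → █  [on edge]
    (3,9)@(7, 19): e=[144,0,80] → ·  [on edge]
    (2,10)@(5, 21): e=[176,0,48] → ·  [on edge]
    (1,11)@(3, 23): e=[208,0,16] → ·  [on edge]
  covered (25 px):
    · · · · · · · · · ·
    · · · · · · · · · ·
    · · · █ · · · · · ·
    · · · █ █ · · · · ·
    · · █ █ █ █ █ · · ·
    · · █ █ █ █ █ · · ·
    · · █ █ █ █ · · · ·
    · · █ █ █ · · · · ·
    · · █ █ · · · · · ·
    · █ █ · · · · · · ·
    · █ · · · · · · · ·
    · · · · · · · · · ·
T3:
  2·area = 148
  edge (17, 10)→(16, 20): d=(-1,10) right/bottom  bias=-1
  edge (16, 20)→(2, 12): d=(-14,-8) top-left  bias=+0
  edge (2, 12)→(17, 10): d=(15,-2) top-left  bias=+0
    (5,5)@(11, 11): e=[59,86,3] → █
    (6,5)@(13, 11): e=[39,102,7] → █
    (7,5)@(15, 11): e=[19,118,11] → █
    (8,5)@(17, 11): e=[-1,134,15] → ·
    (2,6)@(5, 13): e=[117,10,21] → █
    (3,6)@(7, 13): e=[97,26,25] → █
    (4,6)@(9, 13): e=[77,42,29] → █
    (8,6)@(17, 13): e=[-3,106,45] → ·
    (2,7)@(5, 15): e=[115,-18,51] → ·
    (3,7)@(7, 15): e=[95,-2,55] → ·
    (4,7)@(9, 15): e=[75,14,59] → █
    (8,7)@(17, 15): e=[-5,78,75] → ·
  covered (17 px):
    · · · · · · · · · ·
    · · · · · · · · · ·
    · · · · · · · · · ·
    · · · · · · · · · ·
    · · · · · · · · · ·
    · · · · · █ █ █ · ·
    · · █ █ █ █ █ █ · ·
    · · · · █ █ █ █ · ·
    · · · · · █ █ █ · ·
    · · · · · · · █ · ·
    · · · · · · · · · ·
    · · · · · · · · · ·

Answer: 50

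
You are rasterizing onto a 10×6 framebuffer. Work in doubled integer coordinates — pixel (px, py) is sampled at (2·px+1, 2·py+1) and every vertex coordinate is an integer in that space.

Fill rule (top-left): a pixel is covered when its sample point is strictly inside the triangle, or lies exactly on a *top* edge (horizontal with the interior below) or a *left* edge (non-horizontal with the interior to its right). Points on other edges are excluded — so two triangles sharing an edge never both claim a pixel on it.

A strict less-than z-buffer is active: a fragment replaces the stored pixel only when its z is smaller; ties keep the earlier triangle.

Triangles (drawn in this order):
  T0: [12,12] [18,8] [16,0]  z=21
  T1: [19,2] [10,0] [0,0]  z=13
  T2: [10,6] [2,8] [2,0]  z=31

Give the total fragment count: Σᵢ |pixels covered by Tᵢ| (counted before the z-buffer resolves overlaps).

T0:
  2·area = 56  (B↔C swapped to make it positive)
  edge (12, 12)→(16, 0): d=(4,-12) top-left  bias=+0
  edge (16, 0)→(18, 8): d=(2,8) right/bottom  bias=-1
  edge (18, 8)→(12, 12): d=(-6,4) right/bottom  bias=-1
    (7,1)@(15, 3): e=[0,14,42] → █  [on edge]
    (8,1)@(17, 3): e=[24,-2,34] → ·
    (7,2)@(15, 5): e=[8,18,30] → █
    (8,2)@(17, 5): e=[32,2,22] → █
    (9,2)@(19, 5): e=[56,-14,14] → ·
    (7,3)@(15, 7): e=[16,22,18] → █
    (9,3)@(19, 7): e=[64,-10,2] → ·
    (6,4)@(13, 9): e=[0,42,14] → █  [on edge]
    (8,4)@(17, 9): e=[48,10,-2] → ·
    (6,5)@(13, 11): e=[8,46,2] → █
    (7,5)@(15, 11): e=[32,30,-6] → ·
  covered (8 px):
    · · · · · · · · · ·
    · · · · · · · █ · ·
    · · · · · · · █ █ ·
    · · · · · · · █ █ ·
    · · · · · · █ █ · ·
    · · · · · · █ · · ·
T1:
  2·area = 20  (B↔C swapped to make it positive)
  edge (19, 2)→(0, 0): d=(-19,-2) top-left  bias=+0
  edge (0, 0)→(10, 0): d=(10,0) top-left  bias=+0
  edge (10, 0)→(19, 2): d=(9,2) right/bottom  bias=-1
    (5,0)@(11, 1): e=[3,10,7] → █
    (6,0)@(13, 1): e=[7,10,3] → █
    (7,0)@(15, 1): e=[11,10,-1] → ·
    (5,1)@(11, 3): e=[-35,30,25] → ·
    (6,1)@(13, 3): e=[-31,30,21] → ·
  covered (2 px):
    · · · · · █ █ · · ·
    · · · · · · · · · ·
    · · · · · · · · · ·
    · · · · · · · · · ·
    · · · · · · · · · ·
    · · · · · · · · · ·
T2:
  2·area = 64
  edge (10, 6)→(2, 8): d=(-8,2) right/bottom  bias=-1
  edge (2, 8)→(2, 0): d=(0,-8) top-left  bias=+0
  edge (2, 0)→(10, 6): d=(8,6) right/bottom  bias=-1
    (1,0)@(3, 1): e=[54,8,2] → █
    (2,0)@(5, 1): e=[50,24,-10] → ·
    (1,1)@(3, 3): e=[38,8,18] → █
    (2,1)@(5, 3): e=[34,24,6] → █
    (3,1)@(7, 3): e=[30,40,-6] → ·
    (1,2)@(3, 5): e=[22,8,34] → █
    (3,2)@(7, 5): e=[14,40,10] → █
    (4,2)@(9, 5): e=[10,56,-2] → ·
    (1,3)@(3, 7): e=[6,8,50] → █
    (3,3)@(7, 7): e=[-2,40,26] → ·
    (1,4)@(3, 9): e=[-10,8,66] → ·
    (2,4)@(5, 9): e=[-14,24,54] → ·
  covered (8 px):
    · █ · · · · · · · ·
    · █ █ · · · · · · ·
    · █ █ █ · · · · · ·
    · █ █ · · · · · · ·
    · · · · · · · · · ·
    · · · · · · · · · ·

Final: 18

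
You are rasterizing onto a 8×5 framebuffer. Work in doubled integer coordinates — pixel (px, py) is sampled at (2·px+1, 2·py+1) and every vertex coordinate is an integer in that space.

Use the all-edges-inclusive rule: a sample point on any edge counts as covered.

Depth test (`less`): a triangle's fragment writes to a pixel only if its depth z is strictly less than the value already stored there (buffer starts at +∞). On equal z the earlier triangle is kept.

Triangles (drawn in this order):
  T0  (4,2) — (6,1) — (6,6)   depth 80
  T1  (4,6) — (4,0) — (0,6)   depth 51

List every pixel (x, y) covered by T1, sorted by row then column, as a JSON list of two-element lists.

T0:
  2·area = 10
  edge (4, 2)→(6, 1): d=(2,-1) inclusive
  edge (6, 1)→(6, 6): d=(0,5) inclusive
  edge (6, 6)→(4, 2): d=(-2,-4) inclusive
    (2,1)@(5, 3): e=[3,5,2] → █
    (3,1)@(7, 3): e=[5,-5,10] → ·
    (2,2)@(5, 5): e=[7,5,-2] → ·
  covered (1 px):
    · · · · · · · ·
    · · █ · · · · ·
    · · · · · · · ·
    · · · · · · · ·
    · · · · · · · ·
T1:
  2·area = 24  (B↔C swapped to make it positive)
  edge (4, 6)→(0, 6): d=(-4,0) inclusive
  edge (0, 6)→(4, 0): d=(4,-6) inclusive
  edge (4, 0)→(4, 6): d=(0,6) inclusive
    (1,1)@(3, 3): e=[12,6,6] → █
    (2,1)@(5, 3): e=[12,18,-6] → ·
    (0,2)@(1, 5): e=[4,2,18] → █
    (2,2)@(5, 5): e=[4,26,-6] → ·
    (0,3)@(1, 7): e=[-4,10,18] → ·
    (1,3)@(3, 7): e=[-4,22,6] → ·
  covered (3 px):
    · · · · · · · ·
    · █ · · · · · ·
    █ █ · · · · · ·
    · · · · · · · ·
    · · · · · · · ·

Final: [[1,1],[0,2],[1,2]]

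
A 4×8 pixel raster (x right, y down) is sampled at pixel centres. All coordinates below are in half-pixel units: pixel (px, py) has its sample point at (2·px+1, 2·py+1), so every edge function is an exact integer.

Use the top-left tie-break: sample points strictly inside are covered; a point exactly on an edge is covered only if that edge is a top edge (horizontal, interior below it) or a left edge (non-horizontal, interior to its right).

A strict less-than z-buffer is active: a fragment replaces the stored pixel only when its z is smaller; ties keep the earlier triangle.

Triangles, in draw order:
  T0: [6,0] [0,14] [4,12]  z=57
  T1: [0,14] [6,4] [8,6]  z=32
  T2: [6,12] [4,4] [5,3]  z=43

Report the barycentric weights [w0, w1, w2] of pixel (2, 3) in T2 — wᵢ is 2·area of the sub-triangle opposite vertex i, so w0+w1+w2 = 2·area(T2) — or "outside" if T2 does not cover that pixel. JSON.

T0:
  2·area = 44  (B↔C swapped to make it positive)
  edge (6, 0)→(4, 12): d=(-2,12) right/bottom  bias=-1
  edge (4, 12)→(0, 14): d=(-4,2) right/bottom  bias=-1
  edge (0, 14)→(6, 0): d=(6,-14) top-left  bias=+0
    (2,1)@(5, 3): e=[6,34,4] → #
    (3,1)@(7, 3): e=[-18,30,32] → ·
    (2,2)@(5, 5): e=[2,26,16] → #
    (3,2)@(7, 5): e=[-22,22,44] → ·
    (1,3)@(3, 7): e=[22,22,0] → #  [on edge]
    (2,3)@(5, 7): e=[-2,18,28] → ·
    (1,4)@(3, 9): e=[18,14,12] → #
    (2,4)@(5, 9): e=[-6,10,40] → ·
    (1,5)@(3, 11): e=[14,6,24] → #
    (2,5)@(5, 11): e=[-10,2,52] → ·
    (0,6)@(1, 13): e=[34,2,8] → #
    (1,6)@(3, 13): e=[10,-2,36] → ·
  covered (6 px):
    · · · ·
    · · # ·
    · · # ·
    · # · ·
    · # · ·
    · # · ·
    # · · ·
    · · · ·
T1:
  2·area = 32
  edge (0, 14)→(6, 4): d=(6,-10) top-left  bias=+0
  edge (6, 4)→(8, 6): d=(2,2) right/bottom  bias=-1
  edge (8, 6)→(0, 14): d=(-8,8) right/bottom  bias=-1
    (1,0)@(3, 1): e=[-48,0,80] → ·  [on edge]
    (2,1)@(5, 3): e=[-16,0,48] → ·  [on edge]
    (3,2)@(7, 5): e=[16,0,16] → ·  [on edge]
    (2,3)@(5, 7): e=[8,8,16] → #
    (3,3)@(7, 7): e=[28,4,0] → ·  [on edge]
    (1,4)@(3, 9): e=[0,16,16] → #  [on edge]
    (2,4)@(5, 9): e=[20,12,0] → ·  [on edge]
    (1,5)@(3, 11): e=[12,20,0] → ·  [on edge]
    (0,6)@(1, 13): e=[4,28,0] → ·  [on edge]
  covered (2 px):
    · · · ·
    · · · ·
    · · · ·
    · · # ·
    · # · ·
    · · · ·
    · · · ·
    · · · ·
T2:
  2·area = 10
  edge (6, 12)→(4, 4): d=(-2,-8) top-left  bias=+0
  edge (4, 4)→(5, 3): d=(1,-1) top-left  bias=+0
  edge (5, 3)→(6, 12): d=(1,9) right/bottom  bias=-1
    (3,0)@(7, 1): e=[30,0,-20] → ·  [on edge]
    (2,1)@(5, 3): e=[10,0,0] → ·  [on edge]
    (1,2)@(3, 5): e=[-10,0,20] → ·  [on edge]
    (2,2)@(5, 5): e=[6,2,2] → #
    (3,2)@(7, 5): e=[22,4,-16] → ·
    (0,3)@(1, 7): e=[-30,0,40] → ·  [on edge]
    (2,3)@(5, 7): e=[2,4,4] → #
    (3,3)@(7, 7): e=[18,6,-14] → ·
    (2,4)@(5, 9): e=[-2,6,6] → ·
  covered (2 px):
    · · · ·
    · · · ·
    · · # ·
    · · # ·
    · · · ·
    · · · ·
    · · · ·
    · · · ·

Answer: [4,4,2]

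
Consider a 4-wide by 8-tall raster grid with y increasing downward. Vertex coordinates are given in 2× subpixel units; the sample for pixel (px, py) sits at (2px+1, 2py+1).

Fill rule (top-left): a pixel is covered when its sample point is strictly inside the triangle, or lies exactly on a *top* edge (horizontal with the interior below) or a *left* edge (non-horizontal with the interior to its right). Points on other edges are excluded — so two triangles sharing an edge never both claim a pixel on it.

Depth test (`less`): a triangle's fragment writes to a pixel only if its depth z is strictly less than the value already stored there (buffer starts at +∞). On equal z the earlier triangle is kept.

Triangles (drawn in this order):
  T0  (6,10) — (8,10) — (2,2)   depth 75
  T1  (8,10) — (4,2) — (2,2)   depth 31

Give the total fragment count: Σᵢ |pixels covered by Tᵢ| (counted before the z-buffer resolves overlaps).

T0:
  2·area = 16  (B↔C swapped to make it positive)
  edge (6, 10)→(2, 2): d=(-4,-8) top-left  bias=+0
  edge (2, 2)→(8, 10): d=(6,8) right/bottom  bias=-1
  edge (8, 10)→(6, 10): d=(-2,0) right/bottom  bias=-1
    (2,3)@(5, 7): e=[4,6,6] → █
    (3,3)@(7, 7): e=[20,-10,6] → ·
    (2,4)@(5, 9): e=[-4,18,2] → ·
    (3,4)@(7, 9): e=[12,2,2] → █
    (3,5)@(7, 11): e=[4,14,-2] → ·
  covered (2 px):
    · · · ·
    · · · ·
    · · · ·
    · · █ ·
    · · · █
    · · · ·
    · · · ·
    · · · ·
T1:
  2·area = 16  (B↔C swapped to make it positive)
  edge (8, 10)→(2, 2): d=(-6,-8) top-left  bias=+0
  edge (2, 2)→(4, 2): d=(2,0) top-left  bias=+0
  edge (4, 2)→(8, 10): d=(4,8) right/bottom  bias=-1
    (1,1)@(3, 3): e=[2,2,12] → █
    (2,1)@(5, 3): e=[18,2,-4] → ·
    (1,2)@(3, 5): e=[-10,6,20] → ·
    (2,2)@(5, 5): e=[6,6,4] → █
    (3,2)@(7, 5): e=[22,6,-12] → ·
    (2,3)@(5, 7): e=[-6,10,12] → ·
  covered (2 px):
    · · · ·
    · █ · ·
    · · █ ·
    · · · ·
    · · · ·
    · · · ·
    · · · ·
    · · · ·

Answer: 4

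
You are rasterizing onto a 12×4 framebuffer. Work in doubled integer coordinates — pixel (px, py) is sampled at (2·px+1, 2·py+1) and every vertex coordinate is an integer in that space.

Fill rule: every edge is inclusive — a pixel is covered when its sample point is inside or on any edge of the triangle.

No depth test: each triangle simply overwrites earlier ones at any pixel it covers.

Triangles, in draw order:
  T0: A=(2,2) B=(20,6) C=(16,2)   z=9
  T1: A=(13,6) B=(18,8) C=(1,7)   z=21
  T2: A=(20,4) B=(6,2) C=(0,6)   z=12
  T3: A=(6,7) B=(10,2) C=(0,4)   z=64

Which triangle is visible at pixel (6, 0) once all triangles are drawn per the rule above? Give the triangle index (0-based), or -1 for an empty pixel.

T0:
  2·area = 56  (B↔C swapped to make it positive)
  edge (2, 2)→(16, 2): d=(14,0) inclusive
  edge (16, 2)→(20, 6): d=(4,4) inclusive
  edge (20, 6)→(2, 2): d=(-18,-4) inclusive
    (7,0)@(15, 1): e=[-14,0,70] → .  [on edge]
    (3,1)@(7, 3): e=[14,40,2] → X
    (4,1)@(9, 3): e=[14,32,10] → X
    (5,1)@(11, 3): e=[14,24,18] → X
    (6,1)@(13, 3): e=[14,16,26] → X
    (7,1)@(15, 3): e=[14,8,34] → X
    (8,1)@(17, 3): e=[14,0,42] → X  [on edge]
    (9,1)@(19, 3): e=[14,-8,50] → .
    (3,2)@(7, 5): e=[42,48,-34] → .
    (4,2)@(9, 5): e=[42,40,-26] → .
    (5,2)@(11, 5): e=[42,32,-18] → .
    (6,2)@(13, 5): e=[42,24,-10] → .
    (9,2)@(19, 5): e=[42,0,14] → X  [on edge]
    (10,3)@(21, 7): e=[70,0,-14] → .  [on edge]
  covered (8 px):
    . . . . . . . . . . . .
    . . . X X X X X X . . .
    . . . . . . . . X X . .
    . . . . . . . . . . . .
T1:
  2·area = 29
  edge (13, 6)→(18, 8): d=(5,2) inclusive
  edge (18, 8)→(1, 7): d=(-17,-1) inclusive
  edge (1, 7)→(13, 6): d=(12,-1) inclusive
    (0,3)@(1, 7): e=[29,0,0] → X  [on edge]
    (1,3)@(3, 7): e=[25,2,2] → X
    (2,3)@(5, 7): e=[21,4,4] → X
    (3,3)@(7, 7): e=[17,6,6] → X
    (4,3)@(9, 7): e=[13,8,8] → X
    (5,3)@(11, 7): e=[9,10,10] → X
    (6,3)@(13, 7): e=[5,12,12] → X
    (7,3)@(15, 7): e=[1,14,14] → X
    (8,3)@(17, 7): e=[-3,16,16] → .
  covered (8 px):
    . . . . . . . . . . . .
    . . . . . . . . . . . .
    . . . . . . . . . . . .
    X X X X X X X X . . . .
T2:
  2·area = 68  (B↔C swapped to make it positive)
  edge (20, 4)→(0, 6): d=(-20,2) inclusive
  edge (0, 6)→(6, 2): d=(6,-4) inclusive
  edge (6, 2)→(20, 4): d=(14,2) inclusive
    (2,1)@(5, 3): e=[50,2,16] → X
    (3,1)@(7, 3): e=[46,10,12] → X
    (4,1)@(9, 3): e=[42,18,8] → X
    (5,1)@(11, 3): e=[38,26,4] → X
    (6,1)@(13, 3): e=[34,34,0] → X  [on edge]
    (7,1)@(15, 3): e=[30,42,-4] → .
    (1,2)@(3, 5): e=[14,6,48] → X
    (5,2)@(11, 5): e=[-2,38,32] → .
    (6,2)@(13, 5): e=[-6,46,28] → .
    (1,3)@(3, 7): e=[-26,18,76] → .
    (2,3)@(5, 7): e=[-30,26,72] → .
    (3,3)@(7, 7): e=[-34,34,68] → .
  covered (9 px):
    . . . . . . . . . . . .
    . . X X X X X . . . . .
    . X X X X . . . . . . .
    . . . . . . . . . . . .
T3:
  2·area = 42  (B↔C swapped to make it positive)
  edge (6, 7)→(0, 4): d=(-6,-3) inclusive
  edge (0, 4)→(10, 2): d=(10,-2) inclusive
  edge (10, 2)→(6, 7): d=(-4,5) inclusive
    (7,0)@(15, 1): e=[63,0,-21] → .  [on edge]
    (2,1)@(5, 3): e=[21,0,21] → X  [on edge]
    (3,1)@(7, 3): e=[27,4,11] → X
    (4,1)@(9, 3): e=[33,8,1] → X
    (5,1)@(11, 3): e=[39,12,-9] → .
    (1,2)@(3, 5): e=[3,16,23] → X
    (4,2)@(9, 5): e=[21,28,-7] → .
    (1,3)@(3, 7): e=[-9,36,15] → .
    (2,3)@(5, 7): e=[-3,40,5] → .
    (3,3)@(7, 7): e=[3,44,-5] → .
  covered (6 px):
    . . . . . . . . . . . .
    . . X X X . . . . . . .
    . X X X . . . . . . . .
    . . . . . . . . . . . .

Z-buffer (winner per pixel, '.' = empty):
  . . . . . . . . . . . .
  . . 3 3 3 2 2 0 0 . . .
  . 3 3 3 2 . . . 0 0 . .
  1 1 1 1 1 1 1 1 . . . .

Final: -1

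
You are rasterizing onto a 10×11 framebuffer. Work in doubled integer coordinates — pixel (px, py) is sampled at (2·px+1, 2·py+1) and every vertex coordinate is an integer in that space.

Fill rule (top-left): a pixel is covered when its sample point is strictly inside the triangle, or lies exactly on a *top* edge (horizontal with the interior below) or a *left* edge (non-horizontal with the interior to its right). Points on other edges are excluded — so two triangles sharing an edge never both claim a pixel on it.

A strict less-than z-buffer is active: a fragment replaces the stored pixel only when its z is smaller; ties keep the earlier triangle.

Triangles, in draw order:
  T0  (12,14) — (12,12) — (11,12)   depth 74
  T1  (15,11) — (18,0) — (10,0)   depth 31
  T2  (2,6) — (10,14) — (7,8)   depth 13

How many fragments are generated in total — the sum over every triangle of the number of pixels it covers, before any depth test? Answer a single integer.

T0:
  2·area = 2  (B↔C swapped to make it positive)
  edge (12, 14)→(11, 12): d=(-1,-2) top-left  bias=+0
  edge (11, 12)→(12, 12): d=(1,0) top-left  bias=+0
  edge (12, 12)→(12, 14): d=(0,2) right/bottom  bias=-1
  covered (0 px):
    . . . . . . . . . .
    . . . . . . . . . .
    . . . . . . . . . .
    . . . . . . . . . .
    . . . . . . . . . .
    . . . . . . . . . .
    . . . . . . . . . .
    . . . . . . . . . .
    . . . . . . . . . .
    . . . . . . . . . .
    . . . . . . . . . .
T1:
  2·area = 88  (B↔C swapped to make it positive)
  edge (15, 11)→(10, 0): d=(-5,-11) top-left  bias=+0
  edge (10, 0)→(18, 0): d=(8,0) top-left  bias=+0
  edge (18, 0)→(15, 11): d=(-3,11) right/bottom  bias=-1
    (5,0)@(11, 1): e=[6,8,74] → X
    (6,0)@(13, 1): e=[28,8,52] → X
    (7,0)@(15, 1): e=[50,8,30] → X
    (8,0)@(17, 1): e=[72,8,8] → X
    (9,0)@(19, 1): e=[94,8,-14] → .
    (5,1)@(11, 3): e=[-4,24,68] → .
    (6,1)@(13, 3): e=[18,24,46] → X
    (9,1)@(19, 3): e=[84,24,-20] → .
    (6,2)@(13, 5): e=[8,40,40] → X
    (8,2)@(17, 5): e=[52,40,-4] → .
    (6,3)@(13, 7): e=[-2,56,34] → .
    (7,3)@(15, 7): e=[20,56,12] → X
    (7,5)@(15, 11): e=[0,88,0] → .  [on edge]
  covered (11 px):
    . . . . . X X X X .
    . . . . . . X X X .
    . . . . . . X X . .
    . . . . . . . X . .
    . . . . . . . X . .
    . . . . . . . . . .
    . . . . . . . . . .
    . . . . . . . . . .
    . . . . . . . . . .
    . . . . . . . . . .
    . . . . . . . . . .
T2:
  2·area = 24  (B↔C swapped to make it positive)
  edge (2, 6)→(7, 8): d=(5,2) right/bottom  bias=-1
  edge (7, 8)→(10, 14): d=(3,6) right/bottom  bias=-1
  edge (10, 14)→(2, 6): d=(-8,-8) top-left  bias=+0
    (0,2)@(1, 5): e=[-3,27,0] → .  [on edge]
    (1,3)@(3, 7): e=[3,21,0] → X  [on edge]
    (2,3)@(5, 7): e=[-1,9,16] → .
    (1,4)@(3, 9): e=[13,27,-16] → .
    (2,4)@(5, 9): e=[9,15,0] → X  [on edge]
    (3,4)@(7, 9): e=[5,3,16] → X
    (4,4)@(9, 9): e=[1,-9,32] → .
    (2,5)@(5, 11): e=[19,21,-16] → .
    (3,5)@(7, 11): e=[15,9,0] → X  [on edge]
    (4,5)@(9, 11): e=[11,-3,16] → .
    (3,6)@(7, 13): e=[25,15,-16] → .
    (4,6)@(9, 13): e=[21,3,0] → X  [on edge]
    (5,7)@(11, 15): e=[27,-3,0] → .  [on edge]
    (6,8)@(13, 17): e=[33,-9,0] → .  [on edge]
    (7,9)@(15, 19): e=[39,-15,0] → .  [on edge]
    (8,10)@(17, 21): e=[45,-21,0] → .  [on edge]
  covered (5 px):
    . . . . . . . . . .
    . . . . . . . . . .
    . . . . . . . . . .
    . X . . . . . . . .
    . . X X . . . . . .
    . . . X . . . . . .
    . . . . X . . . . .
    . . . . . . . . . .
    . . . . . . . . . .
    . . . . . . . . . .
    . . . . . . . . . .

Final: 16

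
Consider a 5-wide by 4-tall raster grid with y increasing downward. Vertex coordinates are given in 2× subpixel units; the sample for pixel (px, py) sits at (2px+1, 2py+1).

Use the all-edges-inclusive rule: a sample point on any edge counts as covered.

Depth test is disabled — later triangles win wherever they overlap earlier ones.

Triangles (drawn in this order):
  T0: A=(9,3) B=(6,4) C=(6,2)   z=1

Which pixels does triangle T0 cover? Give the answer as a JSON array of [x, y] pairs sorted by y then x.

T0:
  2·area = 6
  edge (9, 3)→(6, 4): d=(-3,1) inclusive
  edge (6, 4)→(6, 2): d=(0,-2) inclusive
  edge (6, 2)→(9, 3): d=(3,1) inclusive
    (1,0)@(3, 1): e=[12,-6,0] → .  [on edge]
    (3,1)@(7, 3): e=[2,2,2] → X
    (4,1)@(9, 3): e=[0,6,0] → X  [on edge]
    (1,2)@(3, 5): e=[0,-6,12] → .  [on edge]
    (3,2)@(7, 5): e=[-4,2,8] → .
    (4,2)@(9, 5): e=[-6,6,6] → .
  covered (2 px):
    . . . . .
    . . . X X
    . . . . .
    . . . . .

Result: [[3,1],[4,1]]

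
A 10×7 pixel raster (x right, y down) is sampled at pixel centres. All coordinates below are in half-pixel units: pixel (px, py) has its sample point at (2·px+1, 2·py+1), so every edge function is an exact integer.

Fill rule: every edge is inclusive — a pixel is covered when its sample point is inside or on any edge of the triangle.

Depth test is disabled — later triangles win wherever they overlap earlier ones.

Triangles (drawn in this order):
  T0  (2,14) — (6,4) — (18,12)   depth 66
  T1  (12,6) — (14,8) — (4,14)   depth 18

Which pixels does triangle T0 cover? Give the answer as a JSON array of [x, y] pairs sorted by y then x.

T0:
  2·area = 152
  edge (2, 14)→(6, 4): d=(4,-10) inclusive
  edge (6, 4)→(18, 12): d=(12,8) inclusive
  edge (18, 12)→(2, 14): d=(-16,2) inclusive
    (3,2)@(7, 5): e=[14,4,134] → █
    (4,2)@(9, 5): e=[34,-12,130] → ·
    (2,3)@(5, 7): e=[2,44,106] → █
    (4,3)@(9, 7): e=[42,12,98] → █
    (5,3)@(11, 7): e=[62,-4,94] → ·
    (2,4)@(5, 9): e=[10,68,74] → █
    (5,4)@(11, 9): e=[70,20,62] → █
    (6,4)@(13, 9): e=[90,4,58] → █
    (7,4)@(15, 9): e=[110,-12,54] → ·
    (2,5)@(5, 11): e=[18,92,42] → █
    (7,5)@(15, 11): e=[118,12,22] → █
    (8,5)@(17, 11): e=[138,-4,18] → ·
  covered (19 px):
    · · · · · · · · · ·
    · · · · · · · · · ·
    · · · █ · · · · · ·
    · · █ █ █ · · · · ·
    · · █ █ █ █ █ · · ·
    · · █ █ █ █ █ █ · ·
    · █ █ █ █ · · · · ·
T1:
  2·area = 32
  edge (12, 6)→(14, 8): d=(2,2) inclusive
  edge (14, 8)→(4, 14): d=(-10,6) inclusive
  edge (4, 14)→(12, 6): d=(8,-8) inclusive
    (3,0)@(7, 1): e=[0,112,-80] → ·  [on edge]
    (8,0)@(17, 1): e=[-20,52,0] → ·  [on edge]
    (4,1)@(9, 3): e=[0,80,-48] → ·  [on edge]
    (7,1)@(15, 3): e=[-12,44,0] → ·  [on edge]
    (5,2)@(11, 5): e=[0,48,-16] → ·  [on edge]
    (6,2)@(13, 5): e=[-4,36,0] → ·  [on edge]
    (9,2)@(19, 5): e=[-16,0,48] → ·  [on edge]
    (5,3)@(11, 7): e=[4,28,0] → █  [on edge]
    (6,3)@(13, 7): e=[0,16,16] → █  [on edge]
    (7,3)@(15, 7): e=[-4,4,32] → ·
    (4,4)@(9, 9): e=[12,20,0] → █  [on edge]
    (6,4)@(13, 9): e=[4,-4,32] → ·
    (7,4)@(15, 9): e=[0,-16,48] → ·  [on edge]
    (3,5)@(7, 11): e=[20,12,0] → █  [on edge]
    (4,5)@(9, 11): e=[16,0,16] → █  [on edge]
    (8,5)@(17, 11): e=[0,-48,80] → ·  [on edge]
    (2,6)@(5, 13): e=[28,4,0] → █  [on edge]
    (9,6)@(19, 13): e=[0,-80,112] → ·  [on edge]
  covered (7 px):
    · · · · · · · · · ·
    · · · · · · · · · ·
    · · · · · · · · · ·
    · · · · · █ █ · · ·
    · · · · █ █ · · · ·
    · · · █ █ · · · · ·
    · · █ · · · · · · ·

Answer: [[3,2],[2,3],[3,3],[4,3],[2,4],[3,4],[4,4],[5,4],[6,4],[2,5],[3,5],[4,5],[5,5],[6,5],[7,5],[1,6],[2,6],[3,6],[4,6]]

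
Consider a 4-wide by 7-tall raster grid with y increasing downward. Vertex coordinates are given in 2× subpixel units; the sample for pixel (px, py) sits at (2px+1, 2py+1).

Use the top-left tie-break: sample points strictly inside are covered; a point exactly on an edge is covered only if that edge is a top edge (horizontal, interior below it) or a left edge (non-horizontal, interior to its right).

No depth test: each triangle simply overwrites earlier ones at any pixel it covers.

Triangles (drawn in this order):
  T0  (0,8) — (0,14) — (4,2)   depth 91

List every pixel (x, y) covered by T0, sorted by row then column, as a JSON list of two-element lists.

T0:
  2·area = 24  (B↔C swapped to make it positive)
  edge (0, 8)→(4, 2): d=(4,-6) top-left  bias=+0
  edge (4, 2)→(0, 14): d=(-4,12) right/bottom  bias=-1
  edge (0, 14)→(0, 8): d=(0,-6) top-left  bias=+0
    (1,2)@(3, 5): e=[6,0,18] → ·  [on edge]
    (0,3)@(1, 7): e=[2,16,6] → #
    (1,3)@(3, 7): e=[14,-8,18] → ·
    (0,4)@(1, 9): e=[10,8,6] → #
    (1,4)@(3, 9): e=[22,-16,18] → ·
    (0,5)@(1, 11): e=[18,0,6] → ·  [on edge]
  covered (2 px):
    · · · ·
    · · · ·
    · · · ·
    # · · ·
    # · · ·
    · · · ·
    · · · ·

Answer: [[0,3],[0,4]]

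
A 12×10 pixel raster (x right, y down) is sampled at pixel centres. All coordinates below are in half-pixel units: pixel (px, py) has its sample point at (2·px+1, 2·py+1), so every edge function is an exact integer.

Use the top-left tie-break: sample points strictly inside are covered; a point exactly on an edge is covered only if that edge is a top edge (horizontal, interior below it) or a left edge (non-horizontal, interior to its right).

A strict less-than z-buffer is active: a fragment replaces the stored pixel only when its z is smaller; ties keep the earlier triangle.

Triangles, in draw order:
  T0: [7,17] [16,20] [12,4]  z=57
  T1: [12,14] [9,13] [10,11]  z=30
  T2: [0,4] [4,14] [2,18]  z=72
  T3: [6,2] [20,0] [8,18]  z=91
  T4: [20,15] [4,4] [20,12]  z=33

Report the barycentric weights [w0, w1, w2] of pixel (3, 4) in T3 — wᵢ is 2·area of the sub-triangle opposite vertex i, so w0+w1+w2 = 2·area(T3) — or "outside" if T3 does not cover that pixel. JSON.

T0:
  2·area = 132  (B↔C swapped to make it positive)
  edge (7, 17)→(12, 4): d=(5,-13) top-left  bias=+0
  edge (12, 4)→(16, 20): d=(4,16) right/bottom  bias=-1
  edge (16, 20)→(7, 17): d=(-9,-3) top-left  bias=+0
    (5,3)@(11, 7): e=[2,28,102] → █
    (6,3)@(13, 7): e=[28,-4,108] → ·
    (5,4)@(11, 9): e=[12,36,84] → █
    (6,4)@(13, 9): e=[38,4,90] → █
    (7,4)@(15, 9): e=[64,-28,96] → ·
    (5,5)@(11, 11): e=[22,44,66] → █
    (7,5)@(15, 11): e=[74,-20,78] → ·
    (4,6)@(9, 13): e=[6,84,42] → █
    (7,6)@(15, 13): e=[84,-12,60] → ·
    (0,7)@(1, 15): e=[-88,220,0] → ·  [on edge]
    (4,7)@(9, 15): e=[16,92,24] → █
    (7,7)@(15, 15): e=[94,-4,42] → ·
    (3,8)@(7, 17): e=[0,132,0] → █  [on edge]
    (6,9)@(13, 19): e=[88,44,0] → █  [on edge]
  covered (18 px):
    · · · · · · · · · · · ·
    · · · · · · · · · · · ·
    · · · · · · · · · · · ·
    · · · · · █ · · · · · ·
    · · · · · █ █ · · · · ·
    · · · · · █ █ · · · · ·
    · · · · █ █ █ · · · · ·
    · · · · █ █ █ · · · · ·
    · · · █ █ █ █ █ · · · ·
    · · · · · · █ █ · · · ·
T1:
  2·area = 7
  edge (12, 14)→(9, 13): d=(-3,-1) top-left  bias=+0
  edge (9, 13)→(10, 11): d=(1,-2) top-left  bias=+0
  edge (10, 11)→(12, 14): d=(2,3) right/bottom  bias=-1
    (7,0)@(15, 1): e=[42,0,-35] → ·  [on edge]
    (6,2)@(13, 5): e=[28,0,-21] → ·  [on edge]
    (5,4)@(11, 9): e=[14,0,-7] → ·  [on edge]
    (1,5)@(3, 11): e=[0,-14,21] → ·  [on edge]
    (4,6)@(9, 13): e=[0,0,7] → █  [on edge]
    (5,6)@(11, 13): e=[2,4,1] → █
    (6,6)@(13, 13): e=[4,8,-5] → ·
    (4,7)@(9, 15): e=[-6,2,11] → ·
    (5,7)@(11, 15): e=[-4,6,5] → ·
    (7,7)@(15, 15): e=[0,14,-7] → ·  [on edge]
    (3,8)@(7, 17): e=[-14,0,21] → ·  [on edge]
    (10,8)@(21, 17): e=[0,28,-21] → ·  [on edge]
  covered (2 px):
    · · · · · · · · · · · ·
    · · · · · · · · · · · ·
    · · · · · · · · · · · ·
    · · · · · · · · · · · ·
    · · · · · · · · · · · ·
    · · · · · · · · · · · ·
    · · · · █ █ · · · · · ·
    · · · · · · · · · · · ·
    · · · · · · · · · · · ·
    · · · · · · · · · · · ·
T2:
  2·area = 36
  edge (0, 4)→(4, 14): d=(4,10) right/bottom  bias=-1
  edge (4, 14)→(2, 18): d=(-2,4) right/bottom  bias=-1
  edge (2, 18)→(0, 4): d=(-2,-14) top-left  bias=+0
    (0,3)@(1, 7): e=[2,26,8] → █
    (1,3)@(3, 7): e=[-18,18,36] → ·
    (0,4)@(1, 9): e=[10,22,4] → █
    (1,4)@(3, 9): e=[-10,14,32] → ·
    (0,5)@(1, 11): e=[18,18,0] → █  [on edge]
    (1,5)@(3, 11): e=[-2,10,28] → ·
    (0,6)@(1, 13): e=[26,14,-4] → ·
    (1,6)@(3, 13): e=[6,6,24] → █
    (2,6)@(5, 13): e=[-14,-2,52] → ·
    (1,7)@(3, 15): e=[14,2,20] → █
    (2,7)@(5, 15): e=[-6,-6,48] → ·
    (1,8)@(3, 17): e=[22,-2,16] → ·
  covered (5 px):
    · · · · · · · · · · · ·
    · · · · · · · · · · · ·
    · · · · · · · · · · · ·
    █ · · · · · · · · · · ·
    █ · · · · · · · · · · ·
    █ · · · · · · · · · · ·
    · █ · · · · · · · · · ·
    · █ · · · · · · · · · ·
    · · · · · · · · · · · ·
    · · · · · · · · · · · ·
T3:
  2·area = 228
  edge (6, 2)→(20, 0): d=(14,-2) top-left  bias=+0
  edge (20, 0)→(8, 18): d=(-12,18) right/bottom  bias=-1
  edge (8, 18)→(6, 2): d=(-2,-16) top-left  bias=+0
    (6,0)@(13, 1): e=[0,114,114] → █  [on edge]
    (7,0)@(15, 1): e=[4,78,146] → █
    (8,0)@(17, 1): e=[8,42,178] → █
    (9,0)@(19, 1): e=[12,6,210] → █
    (10,0)@(21, 1): e=[16,-30,242] → ·
    (3,1)@(7, 3): e=[16,198,14] → █
    (4,1)@(9, 3): e=[20,162,46] → █
    (5,1)@(11, 3): e=[24,126,78] → █
    (9,1)@(19, 3): e=[40,-18,206] → ·
    (3,2)@(7, 5): e=[44,174,10] → █
    (8,2)@(17, 5): e=[64,-6,170] → ·
    (3,3)@(7, 7): e=[72,150,6] → █
  covered (29 px):
    · · · · · · █ █ █ █ · ·
    · · · █ █ █ █ █ █ · · ·
    · · · █ █ █ █ █ · · · ·
    · · · █ █ █ █ █ · · · ·
    · · · █ █ █ █ · · · · ·
    · · · · █ █ · · · · · ·
    · · · · █ █ · · · · · ·
    · · · · █ · · · · · · ·
    · · · · · · · · · · · ·
    · · · · · · · · · · · ·
T4:
  2·area = 48
  edge (20, 15)→(4, 4): d=(-16,-11) top-left  bias=+0
  edge (4, 4)→(20, 12): d=(16,8) right/bottom  bias=-1
  edge (20, 12)→(20, 15): d=(0,3) right/bottom  bias=-1
    (4,3)@(9, 7): e=[7,8,33] → █
    (5,3)@(11, 7): e=[29,-8,27] → ·
    (4,4)@(9, 9): e=[-25,40,33] → ·
    (6,4)@(13, 9): e=[19,8,21] → █
    (7,4)@(15, 9): e=[41,-8,15] → ·
    (6,5)@(13, 11): e=[-13,40,21] → ·
    (7,5)@(15, 11): e=[9,24,15] → █
    (8,5)@(17, 11): e=[31,8,9] → █
    (9,5)@(19, 11): e=[53,-8,3] → ·
    (7,6)@(15, 13): e=[-23,56,15] → ·
    (8,6)@(17, 13): e=[-1,40,9] → ·
    (9,6)@(19, 13): e=[21,24,3] → █
  covered (5 px):
    · · · · · · · · · · · ·
    · · · · · · · · · · · ·
    · · · · · · · · · · · ·
    · · · · █ · · · · · · ·
    · · · · · · █ · · · · ·
    · · · · · · · █ █ · · ·
    · · · · · · · · · █ · ·
    · · · · · · · · · · · ·
    · · · · · · · · · · · ·
    · · · · · · · · · · · ·

Result: [126,2,100]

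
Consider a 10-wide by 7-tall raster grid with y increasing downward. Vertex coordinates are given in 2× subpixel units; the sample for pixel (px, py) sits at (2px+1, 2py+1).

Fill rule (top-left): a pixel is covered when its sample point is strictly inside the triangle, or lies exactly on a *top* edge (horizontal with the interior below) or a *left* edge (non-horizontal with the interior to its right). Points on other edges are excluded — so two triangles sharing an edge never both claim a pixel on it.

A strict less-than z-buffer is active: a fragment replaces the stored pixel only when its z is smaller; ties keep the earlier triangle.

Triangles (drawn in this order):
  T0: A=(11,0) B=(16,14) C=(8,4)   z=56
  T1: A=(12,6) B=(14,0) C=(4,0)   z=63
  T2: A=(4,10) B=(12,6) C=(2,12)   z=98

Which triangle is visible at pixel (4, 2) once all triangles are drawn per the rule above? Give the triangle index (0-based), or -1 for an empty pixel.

T0:
  2·area = 62
  edge (11, 0)→(16, 14): d=(5,14) right/bottom  bias=-1
  edge (16, 14)→(8, 4): d=(-8,-10) top-left  bias=+0
  edge (8, 4)→(11, 0): d=(3,-4) top-left  bias=+0
    (5,0)@(11, 1): e=[5,54,3] → X
    (6,0)@(13, 1): e=[-23,74,11] → .
    (4,1)@(9, 3): e=[43,18,1] → X
    (6,1)@(13, 3): e=[-13,58,17] → .
    (4,2)@(9, 5): e=[53,2,7] → X
    (6,2)@(13, 5): e=[-3,42,23] → .
    (4,3)@(9, 7): e=[63,-14,13] → .
    (5,3)@(11, 7): e=[35,6,21] → X
    (6,3)@(13, 7): e=[7,26,29] → X
    (7,3)@(15, 7): e=[-21,46,37] → .
    (5,4)@(11, 9): e=[45,-10,27] → .
    (6,4)@(13, 9): e=[17,10,35] → X
  covered (8 px):
    . . . . . X . . . .
    . . . . X X . . . .
    . . . . X X . . . .
    . . . . . X X . . .
    . . . . . . X . . .
    . . . . . . . . . .
    . . . . . . . . . .
T1:
  2·area = 60  (B↔C swapped to make it positive)
  edge (12, 6)→(4, 0): d=(-8,-6) top-left  bias=+0
  edge (4, 0)→(14, 0): d=(10,0) top-left  bias=+0
  edge (14, 0)→(12, 6): d=(-2,6) right/bottom  bias=-1
    (3,0)@(7, 1): e=[10,10,40] → X
    (4,0)@(9, 1): e=[22,10,28] → X
    (5,0)@(11, 1): e=[34,10,16] → X
    (6,0)@(13, 1): e=[46,10,4] → X
    (7,0)@(15, 1): e=[58,10,-8] → .
    (3,1)@(7, 3): e=[-6,30,36] → .
    (4,1)@(9, 3): e=[6,30,24] → X
    (6,1)@(13, 3): e=[30,30,0] → .  [on edge]
    (4,2)@(9, 5): e=[-10,50,20] → .
    (5,2)@(11, 5): e=[2,50,8] → X
    (6,2)@(13, 5): e=[14,50,-4] → .
    (5,3)@(11, 7): e=[-14,70,4] → .
    (5,4)@(11, 9): e=[-30,90,0] → .  [on edge]
  covered (7 px):
    . . . X X X X . . .
    . . . . X X . . . .
    . . . . . X . . . .
    . . . . . . . . . .
    . . . . . . . . . .
    . . . . . . . . . .
    . . . . . . . . . .
T2:
  2·area = 8
  edge (4, 10)→(12, 6): d=(8,-4) top-left  bias=+0
  edge (12, 6)→(2, 12): d=(-10,6) right/bottom  bias=-1
  edge (2, 12)→(4, 10): d=(2,-2) top-left  bias=+0
    (6,0)@(13, 1): e=[-36,44,0] → .  [on edge]
    (5,1)@(11, 3): e=[-28,36,0] → .  [on edge]
    (8,1)@(17, 3): e=[-4,0,12] → .  [on edge]
    (4,2)@(9, 5): e=[-20,28,0] → .  [on edge]
    (3,3)@(7, 7): e=[-12,20,0] → .  [on edge]
    (2,4)@(5, 9): e=[-4,12,0] → .  [on edge]
    (3,4)@(7, 9): e=[4,0,4] → .  [on edge]
    (1,5)@(3, 11): e=[4,4,0] → X  [on edge]
    (2,5)@(5, 11): e=[12,-8,4] → .
    (0,6)@(1, 13): e=[12,-4,0] → .  [on edge]
    (1,6)@(3, 13): e=[20,-16,4] → .
  covered (1 px):
    . . . . . . . . . .
    . . . . . . . . . .
    . . . . . . . . . .
    . . . . . . . . . .
    . . . . . . . . . .
    . X . . . . . . . .
    . . . . . . . . . .

Z-buffer (winner per pixel, '.' = empty):
  . . . 1 1 0 1 . . .
  . . . . 0 0 . . . .
  . . . . 0 0 . . . .
  . . . . . 0 0 . . .
  . . . . . . 0 . . .
  . 2 . . . . . . . .
  . . . . . . . . . .

Result: 0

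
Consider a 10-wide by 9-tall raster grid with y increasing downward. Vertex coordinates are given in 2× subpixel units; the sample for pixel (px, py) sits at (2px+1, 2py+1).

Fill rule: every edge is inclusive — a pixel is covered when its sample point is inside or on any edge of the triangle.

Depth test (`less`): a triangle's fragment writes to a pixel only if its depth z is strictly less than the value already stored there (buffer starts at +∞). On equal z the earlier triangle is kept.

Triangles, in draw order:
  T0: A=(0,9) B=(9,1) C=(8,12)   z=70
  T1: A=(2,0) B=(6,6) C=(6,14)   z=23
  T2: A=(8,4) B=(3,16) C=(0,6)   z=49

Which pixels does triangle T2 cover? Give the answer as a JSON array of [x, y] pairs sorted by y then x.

T0:
  2·area = 91
  edge (0, 9)→(9, 1): d=(9,-8) inclusive
  edge (9, 1)→(8, 12): d=(-1,11) inclusive
  edge (8, 12)→(0, 9): d=(-8,-3) inclusive
    (4,0)@(9, 1): e=[0,0,91] → X  [on edge]
    (5,0)@(11, 1): e=[16,-22,97] → .
    (3,1)@(7, 3): e=[2,20,69] → X
    (4,1)@(9, 3): e=[18,-2,75] → .
    (2,2)@(5, 5): e=[4,40,47] → X
    (4,2)@(9, 5): e=[36,-4,59] → .
    (1,3)@(3, 7): e=[6,60,25] → X
    (4,3)@(9, 7): e=[54,-6,43] → .
    (0,4)@(1, 9): e=[8,80,3] → X
    (4,4)@(9, 9): e=[72,-8,27] → .
    (0,5)@(1, 11): e=[26,78,-13] → .
    (1,5)@(3, 11): e=[42,56,-7] → .
  covered (12 px):
    . . . . X . . . . .
    . . . X . . . . . .
    . . X X . . . . . .
    . X X X . . . . . .
    X X X X . . . . . .
    . . . X . . . . . .
    . . . . . . . . . .
    . . . . . . . . . .
    . . . . . . . . . .
T1:
  2·area = 32
  edge (2, 0)→(6, 6): d=(4,6) inclusive
  edge (6, 6)→(6, 14): d=(0,8) inclusive
  edge (6, 14)→(2, 0): d=(-4,-14) inclusive
    (1,1)@(3, 3): e=[6,24,2] → X
    (2,1)@(5, 3): e=[-6,8,30] → .
    (1,2)@(3, 5): e=[14,24,-6] → .
    (2,2)@(5, 5): e=[2,8,22] → X
    (3,2)@(7, 5): e=[-10,-8,50] → .
    (2,3)@(5, 7): e=[10,8,14] → X
    (3,3)@(7, 7): e=[-2,-8,42] → .
    (2,4)@(5, 9): e=[18,8,6] → X
    (3,4)@(7, 9): e=[6,-8,34] → .
    (2,5)@(5, 11): e=[26,8,-2] → .
  covered (4 px):
    . . . . . . . . . .
    . X . . . . . . . .
    . . X . . . . . . .
    . . X . . . . . . .
    . . X . . . . . . .
    . . . . . . . . . .
    . . . . . . . . . .
    . . . . . . . . . .
    . . . . . . . . . .
T2:
  2·area = 86
  edge (8, 4)→(3, 16): d=(-5,12) inclusive
  edge (3, 16)→(0, 6): d=(-3,-10) inclusive
  edge (0, 6)→(8, 4): d=(8,-2) inclusive
    (2,2)@(5, 5): e=[31,53,2] → X
    (3,2)@(7, 5): e=[7,73,6] → X
    (4,2)@(9, 5): e=[-17,93,10] → .
    (0,3)@(1, 7): e=[69,7,10] → X
    (1,3)@(3, 7): e=[45,27,14] → X
    (3,3)@(7, 7): e=[-3,67,22] → .
    (0,4)@(1, 9): e=[59,1,26] → X
    (3,4)@(7, 9): e=[-13,61,38] → .
    (0,5)@(1, 11): e=[49,-5,42] → .
    (1,5)@(3, 11): e=[25,15,46] → X
    (3,5)@(7, 11): e=[-23,55,54] → .
    (1,6)@(3, 13): e=[15,9,62] → X
  covered (12 px):
    . . . . . . . . . .
    . . . . . . . . . .
    . . X X . . . . . .
    X X X . . . . . . .
    X X X . . . . . . .
    . X X . . . . . . .
    . X . . . . . . . .
    . X . . . . . . . .
    . . . . . . . . . .

Final: [[2,2],[3,2],[0,3],[1,3],[2,3],[0,4],[1,4],[2,4],[1,5],[2,5],[1,6],[1,7]]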